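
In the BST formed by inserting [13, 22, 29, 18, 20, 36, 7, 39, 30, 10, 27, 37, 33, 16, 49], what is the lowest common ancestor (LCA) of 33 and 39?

Tree insertion order: [13, 22, 29, 18, 20, 36, 7, 39, 30, 10, 27, 37, 33, 16, 49]
Tree (level-order array): [13, 7, 22, None, 10, 18, 29, None, None, 16, 20, 27, 36, None, None, None, None, None, None, 30, 39, None, 33, 37, 49]
In a BST, the LCA of p=33, q=39 is the first node v on the
root-to-leaf path with p <= v <= q (go left if both < v, right if both > v).
Walk from root:
  at 13: both 33 and 39 > 13, go right
  at 22: both 33 and 39 > 22, go right
  at 29: both 33 and 39 > 29, go right
  at 36: 33 <= 36 <= 39, this is the LCA
LCA = 36


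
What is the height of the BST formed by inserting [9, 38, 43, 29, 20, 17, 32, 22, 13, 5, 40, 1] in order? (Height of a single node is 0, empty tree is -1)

Insertion order: [9, 38, 43, 29, 20, 17, 32, 22, 13, 5, 40, 1]
Tree (level-order array): [9, 5, 38, 1, None, 29, 43, None, None, 20, 32, 40, None, 17, 22, None, None, None, None, 13]
Compute height bottom-up (empty subtree = -1):
  height(1) = 1 + max(-1, -1) = 0
  height(5) = 1 + max(0, -1) = 1
  height(13) = 1 + max(-1, -1) = 0
  height(17) = 1 + max(0, -1) = 1
  height(22) = 1 + max(-1, -1) = 0
  height(20) = 1 + max(1, 0) = 2
  height(32) = 1 + max(-1, -1) = 0
  height(29) = 1 + max(2, 0) = 3
  height(40) = 1 + max(-1, -1) = 0
  height(43) = 1 + max(0, -1) = 1
  height(38) = 1 + max(3, 1) = 4
  height(9) = 1 + max(1, 4) = 5
Height = 5


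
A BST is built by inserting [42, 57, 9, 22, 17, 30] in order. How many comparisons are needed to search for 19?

Search path for 19: 42 -> 9 -> 22 -> 17
Found: False
Comparisons: 4


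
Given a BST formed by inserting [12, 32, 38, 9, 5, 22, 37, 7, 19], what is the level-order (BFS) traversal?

Tree insertion order: [12, 32, 38, 9, 5, 22, 37, 7, 19]
Tree (level-order array): [12, 9, 32, 5, None, 22, 38, None, 7, 19, None, 37]
BFS from the root, enqueuing left then right child of each popped node:
  queue [12] -> pop 12, enqueue [9, 32], visited so far: [12]
  queue [9, 32] -> pop 9, enqueue [5], visited so far: [12, 9]
  queue [32, 5] -> pop 32, enqueue [22, 38], visited so far: [12, 9, 32]
  queue [5, 22, 38] -> pop 5, enqueue [7], visited so far: [12, 9, 32, 5]
  queue [22, 38, 7] -> pop 22, enqueue [19], visited so far: [12, 9, 32, 5, 22]
  queue [38, 7, 19] -> pop 38, enqueue [37], visited so far: [12, 9, 32, 5, 22, 38]
  queue [7, 19, 37] -> pop 7, enqueue [none], visited so far: [12, 9, 32, 5, 22, 38, 7]
  queue [19, 37] -> pop 19, enqueue [none], visited so far: [12, 9, 32, 5, 22, 38, 7, 19]
  queue [37] -> pop 37, enqueue [none], visited so far: [12, 9, 32, 5, 22, 38, 7, 19, 37]
Result: [12, 9, 32, 5, 22, 38, 7, 19, 37]


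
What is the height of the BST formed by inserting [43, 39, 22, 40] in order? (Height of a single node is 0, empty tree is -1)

Insertion order: [43, 39, 22, 40]
Tree (level-order array): [43, 39, None, 22, 40]
Compute height bottom-up (empty subtree = -1):
  height(22) = 1 + max(-1, -1) = 0
  height(40) = 1 + max(-1, -1) = 0
  height(39) = 1 + max(0, 0) = 1
  height(43) = 1 + max(1, -1) = 2
Height = 2


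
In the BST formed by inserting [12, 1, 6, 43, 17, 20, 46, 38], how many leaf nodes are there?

Tree built from: [12, 1, 6, 43, 17, 20, 46, 38]
Tree (level-order array): [12, 1, 43, None, 6, 17, 46, None, None, None, 20, None, None, None, 38]
Rule: A leaf has 0 children.
Per-node child counts:
  node 12: 2 child(ren)
  node 1: 1 child(ren)
  node 6: 0 child(ren)
  node 43: 2 child(ren)
  node 17: 1 child(ren)
  node 20: 1 child(ren)
  node 38: 0 child(ren)
  node 46: 0 child(ren)
Matching nodes: [6, 38, 46]
Count of leaf nodes: 3


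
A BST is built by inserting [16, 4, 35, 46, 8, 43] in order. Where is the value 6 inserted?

Starting tree (level order): [16, 4, 35, None, 8, None, 46, None, None, 43]
Insertion path: 16 -> 4 -> 8
Result: insert 6 as left child of 8
Final tree (level order): [16, 4, 35, None, 8, None, 46, 6, None, 43]


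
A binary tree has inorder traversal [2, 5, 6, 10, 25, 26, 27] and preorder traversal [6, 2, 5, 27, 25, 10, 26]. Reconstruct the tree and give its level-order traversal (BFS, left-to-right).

Inorder:  [2, 5, 6, 10, 25, 26, 27]
Preorder: [6, 2, 5, 27, 25, 10, 26]
Algorithm: preorder visits root first, so consume preorder in order;
for each root, split the current inorder slice at that value into
left-subtree inorder and right-subtree inorder, then recurse.
Recursive splits:
  root=6; inorder splits into left=[2, 5], right=[10, 25, 26, 27]
  root=2; inorder splits into left=[], right=[5]
  root=5; inorder splits into left=[], right=[]
  root=27; inorder splits into left=[10, 25, 26], right=[]
  root=25; inorder splits into left=[10], right=[26]
  root=10; inorder splits into left=[], right=[]
  root=26; inorder splits into left=[], right=[]
Reconstructed level-order: [6, 2, 27, 5, 25, 10, 26]


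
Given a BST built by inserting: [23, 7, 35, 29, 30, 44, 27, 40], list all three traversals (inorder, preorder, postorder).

Tree insertion order: [23, 7, 35, 29, 30, 44, 27, 40]
Tree (level-order array): [23, 7, 35, None, None, 29, 44, 27, 30, 40]
Inorder (L, root, R): [7, 23, 27, 29, 30, 35, 40, 44]
Preorder (root, L, R): [23, 7, 35, 29, 27, 30, 44, 40]
Postorder (L, R, root): [7, 27, 30, 29, 40, 44, 35, 23]


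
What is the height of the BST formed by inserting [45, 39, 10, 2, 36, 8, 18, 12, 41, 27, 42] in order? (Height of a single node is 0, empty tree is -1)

Insertion order: [45, 39, 10, 2, 36, 8, 18, 12, 41, 27, 42]
Tree (level-order array): [45, 39, None, 10, 41, 2, 36, None, 42, None, 8, 18, None, None, None, None, None, 12, 27]
Compute height bottom-up (empty subtree = -1):
  height(8) = 1 + max(-1, -1) = 0
  height(2) = 1 + max(-1, 0) = 1
  height(12) = 1 + max(-1, -1) = 0
  height(27) = 1 + max(-1, -1) = 0
  height(18) = 1 + max(0, 0) = 1
  height(36) = 1 + max(1, -1) = 2
  height(10) = 1 + max(1, 2) = 3
  height(42) = 1 + max(-1, -1) = 0
  height(41) = 1 + max(-1, 0) = 1
  height(39) = 1 + max(3, 1) = 4
  height(45) = 1 + max(4, -1) = 5
Height = 5


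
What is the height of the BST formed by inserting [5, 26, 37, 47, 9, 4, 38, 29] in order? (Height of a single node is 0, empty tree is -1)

Insertion order: [5, 26, 37, 47, 9, 4, 38, 29]
Tree (level-order array): [5, 4, 26, None, None, 9, 37, None, None, 29, 47, None, None, 38]
Compute height bottom-up (empty subtree = -1):
  height(4) = 1 + max(-1, -1) = 0
  height(9) = 1 + max(-1, -1) = 0
  height(29) = 1 + max(-1, -1) = 0
  height(38) = 1 + max(-1, -1) = 0
  height(47) = 1 + max(0, -1) = 1
  height(37) = 1 + max(0, 1) = 2
  height(26) = 1 + max(0, 2) = 3
  height(5) = 1 + max(0, 3) = 4
Height = 4


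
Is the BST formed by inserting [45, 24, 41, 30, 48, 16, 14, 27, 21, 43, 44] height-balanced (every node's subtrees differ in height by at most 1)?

Tree (level-order array): [45, 24, 48, 16, 41, None, None, 14, 21, 30, 43, None, None, None, None, 27, None, None, 44]
Definition: a tree is height-balanced if, at every node, |h(left) - h(right)| <= 1 (empty subtree has height -1).
Bottom-up per-node check:
  node 14: h_left=-1, h_right=-1, diff=0 [OK], height=0
  node 21: h_left=-1, h_right=-1, diff=0 [OK], height=0
  node 16: h_left=0, h_right=0, diff=0 [OK], height=1
  node 27: h_left=-1, h_right=-1, diff=0 [OK], height=0
  node 30: h_left=0, h_right=-1, diff=1 [OK], height=1
  node 44: h_left=-1, h_right=-1, diff=0 [OK], height=0
  node 43: h_left=-1, h_right=0, diff=1 [OK], height=1
  node 41: h_left=1, h_right=1, diff=0 [OK], height=2
  node 24: h_left=1, h_right=2, diff=1 [OK], height=3
  node 48: h_left=-1, h_right=-1, diff=0 [OK], height=0
  node 45: h_left=3, h_right=0, diff=3 [FAIL (|3-0|=3 > 1)], height=4
Node 45 violates the condition: |3 - 0| = 3 > 1.
Result: Not balanced


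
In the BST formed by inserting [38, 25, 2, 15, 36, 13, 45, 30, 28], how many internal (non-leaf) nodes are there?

Tree built from: [38, 25, 2, 15, 36, 13, 45, 30, 28]
Tree (level-order array): [38, 25, 45, 2, 36, None, None, None, 15, 30, None, 13, None, 28]
Rule: An internal node has at least one child.
Per-node child counts:
  node 38: 2 child(ren)
  node 25: 2 child(ren)
  node 2: 1 child(ren)
  node 15: 1 child(ren)
  node 13: 0 child(ren)
  node 36: 1 child(ren)
  node 30: 1 child(ren)
  node 28: 0 child(ren)
  node 45: 0 child(ren)
Matching nodes: [38, 25, 2, 15, 36, 30]
Count of internal (non-leaf) nodes: 6


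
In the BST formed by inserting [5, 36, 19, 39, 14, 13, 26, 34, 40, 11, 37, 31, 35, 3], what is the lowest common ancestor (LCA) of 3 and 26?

Tree insertion order: [5, 36, 19, 39, 14, 13, 26, 34, 40, 11, 37, 31, 35, 3]
Tree (level-order array): [5, 3, 36, None, None, 19, 39, 14, 26, 37, 40, 13, None, None, 34, None, None, None, None, 11, None, 31, 35]
In a BST, the LCA of p=3, q=26 is the first node v on the
root-to-leaf path with p <= v <= q (go left if both < v, right if both > v).
Walk from root:
  at 5: 3 <= 5 <= 26, this is the LCA
LCA = 5


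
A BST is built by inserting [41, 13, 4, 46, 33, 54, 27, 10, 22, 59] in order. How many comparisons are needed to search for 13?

Search path for 13: 41 -> 13
Found: True
Comparisons: 2


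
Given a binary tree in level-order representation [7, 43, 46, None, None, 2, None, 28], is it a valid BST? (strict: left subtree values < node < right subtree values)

Level-order array: [7, 43, 46, None, None, 2, None, 28]
Validate using subtree bounds (lo, hi): at each node, require lo < value < hi,
then recurse left with hi=value and right with lo=value.
Preorder trace (stopping at first violation):
  at node 7 with bounds (-inf, +inf): OK
  at node 43 with bounds (-inf, 7): VIOLATION
Node 43 violates its bound: not (-inf < 43 < 7).
Result: Not a valid BST


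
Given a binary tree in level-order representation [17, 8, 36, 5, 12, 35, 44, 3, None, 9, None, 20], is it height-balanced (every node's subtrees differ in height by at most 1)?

Tree (level-order array): [17, 8, 36, 5, 12, 35, 44, 3, None, 9, None, 20]
Definition: a tree is height-balanced if, at every node, |h(left) - h(right)| <= 1 (empty subtree has height -1).
Bottom-up per-node check:
  node 3: h_left=-1, h_right=-1, diff=0 [OK], height=0
  node 5: h_left=0, h_right=-1, diff=1 [OK], height=1
  node 9: h_left=-1, h_right=-1, diff=0 [OK], height=0
  node 12: h_left=0, h_right=-1, diff=1 [OK], height=1
  node 8: h_left=1, h_right=1, diff=0 [OK], height=2
  node 20: h_left=-1, h_right=-1, diff=0 [OK], height=0
  node 35: h_left=0, h_right=-1, diff=1 [OK], height=1
  node 44: h_left=-1, h_right=-1, diff=0 [OK], height=0
  node 36: h_left=1, h_right=0, diff=1 [OK], height=2
  node 17: h_left=2, h_right=2, diff=0 [OK], height=3
All nodes satisfy the balance condition.
Result: Balanced


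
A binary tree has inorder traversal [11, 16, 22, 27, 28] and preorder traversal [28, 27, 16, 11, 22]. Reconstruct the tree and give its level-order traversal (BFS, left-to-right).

Inorder:  [11, 16, 22, 27, 28]
Preorder: [28, 27, 16, 11, 22]
Algorithm: preorder visits root first, so consume preorder in order;
for each root, split the current inorder slice at that value into
left-subtree inorder and right-subtree inorder, then recurse.
Recursive splits:
  root=28; inorder splits into left=[11, 16, 22, 27], right=[]
  root=27; inorder splits into left=[11, 16, 22], right=[]
  root=16; inorder splits into left=[11], right=[22]
  root=11; inorder splits into left=[], right=[]
  root=22; inorder splits into left=[], right=[]
Reconstructed level-order: [28, 27, 16, 11, 22]


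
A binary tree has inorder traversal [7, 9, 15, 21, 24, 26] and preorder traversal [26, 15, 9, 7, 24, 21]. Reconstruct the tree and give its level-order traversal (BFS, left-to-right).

Inorder:  [7, 9, 15, 21, 24, 26]
Preorder: [26, 15, 9, 7, 24, 21]
Algorithm: preorder visits root first, so consume preorder in order;
for each root, split the current inorder slice at that value into
left-subtree inorder and right-subtree inorder, then recurse.
Recursive splits:
  root=26; inorder splits into left=[7, 9, 15, 21, 24], right=[]
  root=15; inorder splits into left=[7, 9], right=[21, 24]
  root=9; inorder splits into left=[7], right=[]
  root=7; inorder splits into left=[], right=[]
  root=24; inorder splits into left=[21], right=[]
  root=21; inorder splits into left=[], right=[]
Reconstructed level-order: [26, 15, 9, 24, 7, 21]


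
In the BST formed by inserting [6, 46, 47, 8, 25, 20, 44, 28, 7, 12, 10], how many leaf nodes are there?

Tree built from: [6, 46, 47, 8, 25, 20, 44, 28, 7, 12, 10]
Tree (level-order array): [6, None, 46, 8, 47, 7, 25, None, None, None, None, 20, 44, 12, None, 28, None, 10]
Rule: A leaf has 0 children.
Per-node child counts:
  node 6: 1 child(ren)
  node 46: 2 child(ren)
  node 8: 2 child(ren)
  node 7: 0 child(ren)
  node 25: 2 child(ren)
  node 20: 1 child(ren)
  node 12: 1 child(ren)
  node 10: 0 child(ren)
  node 44: 1 child(ren)
  node 28: 0 child(ren)
  node 47: 0 child(ren)
Matching nodes: [7, 10, 28, 47]
Count of leaf nodes: 4


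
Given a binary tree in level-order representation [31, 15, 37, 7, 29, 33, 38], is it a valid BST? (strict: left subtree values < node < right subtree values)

Level-order array: [31, 15, 37, 7, 29, 33, 38]
Validate using subtree bounds (lo, hi): at each node, require lo < value < hi,
then recurse left with hi=value and right with lo=value.
Preorder trace (stopping at first violation):
  at node 31 with bounds (-inf, +inf): OK
  at node 15 with bounds (-inf, 31): OK
  at node 7 with bounds (-inf, 15): OK
  at node 29 with bounds (15, 31): OK
  at node 37 with bounds (31, +inf): OK
  at node 33 with bounds (31, 37): OK
  at node 38 with bounds (37, +inf): OK
No violation found at any node.
Result: Valid BST


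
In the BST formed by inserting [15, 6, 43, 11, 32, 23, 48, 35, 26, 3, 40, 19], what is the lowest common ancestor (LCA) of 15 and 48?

Tree insertion order: [15, 6, 43, 11, 32, 23, 48, 35, 26, 3, 40, 19]
Tree (level-order array): [15, 6, 43, 3, 11, 32, 48, None, None, None, None, 23, 35, None, None, 19, 26, None, 40]
In a BST, the LCA of p=15, q=48 is the first node v on the
root-to-leaf path with p <= v <= q (go left if both < v, right if both > v).
Walk from root:
  at 15: 15 <= 15 <= 48, this is the LCA
LCA = 15


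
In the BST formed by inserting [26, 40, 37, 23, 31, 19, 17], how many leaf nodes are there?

Tree built from: [26, 40, 37, 23, 31, 19, 17]
Tree (level-order array): [26, 23, 40, 19, None, 37, None, 17, None, 31]
Rule: A leaf has 0 children.
Per-node child counts:
  node 26: 2 child(ren)
  node 23: 1 child(ren)
  node 19: 1 child(ren)
  node 17: 0 child(ren)
  node 40: 1 child(ren)
  node 37: 1 child(ren)
  node 31: 0 child(ren)
Matching nodes: [17, 31]
Count of leaf nodes: 2


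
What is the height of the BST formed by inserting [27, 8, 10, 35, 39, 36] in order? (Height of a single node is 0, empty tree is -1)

Insertion order: [27, 8, 10, 35, 39, 36]
Tree (level-order array): [27, 8, 35, None, 10, None, 39, None, None, 36]
Compute height bottom-up (empty subtree = -1):
  height(10) = 1 + max(-1, -1) = 0
  height(8) = 1 + max(-1, 0) = 1
  height(36) = 1 + max(-1, -1) = 0
  height(39) = 1 + max(0, -1) = 1
  height(35) = 1 + max(-1, 1) = 2
  height(27) = 1 + max(1, 2) = 3
Height = 3


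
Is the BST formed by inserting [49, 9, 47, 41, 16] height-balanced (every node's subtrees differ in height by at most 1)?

Tree (level-order array): [49, 9, None, None, 47, 41, None, 16]
Definition: a tree is height-balanced if, at every node, |h(left) - h(right)| <= 1 (empty subtree has height -1).
Bottom-up per-node check:
  node 16: h_left=-1, h_right=-1, diff=0 [OK], height=0
  node 41: h_left=0, h_right=-1, diff=1 [OK], height=1
  node 47: h_left=1, h_right=-1, diff=2 [FAIL (|1--1|=2 > 1)], height=2
  node 9: h_left=-1, h_right=2, diff=3 [FAIL (|-1-2|=3 > 1)], height=3
  node 49: h_left=3, h_right=-1, diff=4 [FAIL (|3--1|=4 > 1)], height=4
Node 47 violates the condition: |1 - -1| = 2 > 1.
Result: Not balanced


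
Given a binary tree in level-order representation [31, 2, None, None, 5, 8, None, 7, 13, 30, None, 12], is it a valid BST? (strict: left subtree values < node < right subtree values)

Level-order array: [31, 2, None, None, 5, 8, None, 7, 13, 30, None, 12]
Validate using subtree bounds (lo, hi): at each node, require lo < value < hi,
then recurse left with hi=value and right with lo=value.
Preorder trace (stopping at first violation):
  at node 31 with bounds (-inf, +inf): OK
  at node 2 with bounds (-inf, 31): OK
  at node 5 with bounds (2, 31): OK
  at node 8 with bounds (2, 5): VIOLATION
Node 8 violates its bound: not (2 < 8 < 5).
Result: Not a valid BST


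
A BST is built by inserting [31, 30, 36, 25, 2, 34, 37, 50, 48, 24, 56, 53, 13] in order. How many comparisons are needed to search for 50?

Search path for 50: 31 -> 36 -> 37 -> 50
Found: True
Comparisons: 4


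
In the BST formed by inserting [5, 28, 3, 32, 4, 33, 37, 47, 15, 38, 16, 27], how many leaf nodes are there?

Tree built from: [5, 28, 3, 32, 4, 33, 37, 47, 15, 38, 16, 27]
Tree (level-order array): [5, 3, 28, None, 4, 15, 32, None, None, None, 16, None, 33, None, 27, None, 37, None, None, None, 47, 38]
Rule: A leaf has 0 children.
Per-node child counts:
  node 5: 2 child(ren)
  node 3: 1 child(ren)
  node 4: 0 child(ren)
  node 28: 2 child(ren)
  node 15: 1 child(ren)
  node 16: 1 child(ren)
  node 27: 0 child(ren)
  node 32: 1 child(ren)
  node 33: 1 child(ren)
  node 37: 1 child(ren)
  node 47: 1 child(ren)
  node 38: 0 child(ren)
Matching nodes: [4, 27, 38]
Count of leaf nodes: 3


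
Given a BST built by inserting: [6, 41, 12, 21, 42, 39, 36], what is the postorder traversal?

Tree insertion order: [6, 41, 12, 21, 42, 39, 36]
Tree (level-order array): [6, None, 41, 12, 42, None, 21, None, None, None, 39, 36]
Postorder traversal: [36, 39, 21, 12, 42, 41, 6]


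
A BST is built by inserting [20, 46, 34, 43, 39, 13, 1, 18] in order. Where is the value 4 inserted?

Starting tree (level order): [20, 13, 46, 1, 18, 34, None, None, None, None, None, None, 43, 39]
Insertion path: 20 -> 13 -> 1
Result: insert 4 as right child of 1
Final tree (level order): [20, 13, 46, 1, 18, 34, None, None, 4, None, None, None, 43, None, None, 39]


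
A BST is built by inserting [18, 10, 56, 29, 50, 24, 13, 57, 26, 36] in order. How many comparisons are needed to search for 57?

Search path for 57: 18 -> 56 -> 57
Found: True
Comparisons: 3


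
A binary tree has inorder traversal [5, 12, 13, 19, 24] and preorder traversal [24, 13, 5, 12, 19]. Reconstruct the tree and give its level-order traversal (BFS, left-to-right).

Inorder:  [5, 12, 13, 19, 24]
Preorder: [24, 13, 5, 12, 19]
Algorithm: preorder visits root first, so consume preorder in order;
for each root, split the current inorder slice at that value into
left-subtree inorder and right-subtree inorder, then recurse.
Recursive splits:
  root=24; inorder splits into left=[5, 12, 13, 19], right=[]
  root=13; inorder splits into left=[5, 12], right=[19]
  root=5; inorder splits into left=[], right=[12]
  root=12; inorder splits into left=[], right=[]
  root=19; inorder splits into left=[], right=[]
Reconstructed level-order: [24, 13, 5, 19, 12]


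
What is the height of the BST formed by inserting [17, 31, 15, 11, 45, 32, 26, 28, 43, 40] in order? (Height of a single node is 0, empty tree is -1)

Insertion order: [17, 31, 15, 11, 45, 32, 26, 28, 43, 40]
Tree (level-order array): [17, 15, 31, 11, None, 26, 45, None, None, None, 28, 32, None, None, None, None, 43, 40]
Compute height bottom-up (empty subtree = -1):
  height(11) = 1 + max(-1, -1) = 0
  height(15) = 1 + max(0, -1) = 1
  height(28) = 1 + max(-1, -1) = 0
  height(26) = 1 + max(-1, 0) = 1
  height(40) = 1 + max(-1, -1) = 0
  height(43) = 1 + max(0, -1) = 1
  height(32) = 1 + max(-1, 1) = 2
  height(45) = 1 + max(2, -1) = 3
  height(31) = 1 + max(1, 3) = 4
  height(17) = 1 + max(1, 4) = 5
Height = 5


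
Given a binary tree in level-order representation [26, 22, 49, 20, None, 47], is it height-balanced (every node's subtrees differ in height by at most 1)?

Tree (level-order array): [26, 22, 49, 20, None, 47]
Definition: a tree is height-balanced if, at every node, |h(left) - h(right)| <= 1 (empty subtree has height -1).
Bottom-up per-node check:
  node 20: h_left=-1, h_right=-1, diff=0 [OK], height=0
  node 22: h_left=0, h_right=-1, diff=1 [OK], height=1
  node 47: h_left=-1, h_right=-1, diff=0 [OK], height=0
  node 49: h_left=0, h_right=-1, diff=1 [OK], height=1
  node 26: h_left=1, h_right=1, diff=0 [OK], height=2
All nodes satisfy the balance condition.
Result: Balanced


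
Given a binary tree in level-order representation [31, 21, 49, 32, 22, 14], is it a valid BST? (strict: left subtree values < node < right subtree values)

Level-order array: [31, 21, 49, 32, 22, 14]
Validate using subtree bounds (lo, hi): at each node, require lo < value < hi,
then recurse left with hi=value and right with lo=value.
Preorder trace (stopping at first violation):
  at node 31 with bounds (-inf, +inf): OK
  at node 21 with bounds (-inf, 31): OK
  at node 32 with bounds (-inf, 21): VIOLATION
Node 32 violates its bound: not (-inf < 32 < 21).
Result: Not a valid BST


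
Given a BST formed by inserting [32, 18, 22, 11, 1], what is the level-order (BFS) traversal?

Tree insertion order: [32, 18, 22, 11, 1]
Tree (level-order array): [32, 18, None, 11, 22, 1]
BFS from the root, enqueuing left then right child of each popped node:
  queue [32] -> pop 32, enqueue [18], visited so far: [32]
  queue [18] -> pop 18, enqueue [11, 22], visited so far: [32, 18]
  queue [11, 22] -> pop 11, enqueue [1], visited so far: [32, 18, 11]
  queue [22, 1] -> pop 22, enqueue [none], visited so far: [32, 18, 11, 22]
  queue [1] -> pop 1, enqueue [none], visited so far: [32, 18, 11, 22, 1]
Result: [32, 18, 11, 22, 1]


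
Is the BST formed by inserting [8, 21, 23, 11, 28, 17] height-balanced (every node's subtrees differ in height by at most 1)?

Tree (level-order array): [8, None, 21, 11, 23, None, 17, None, 28]
Definition: a tree is height-balanced if, at every node, |h(left) - h(right)| <= 1 (empty subtree has height -1).
Bottom-up per-node check:
  node 17: h_left=-1, h_right=-1, diff=0 [OK], height=0
  node 11: h_left=-1, h_right=0, diff=1 [OK], height=1
  node 28: h_left=-1, h_right=-1, diff=0 [OK], height=0
  node 23: h_left=-1, h_right=0, diff=1 [OK], height=1
  node 21: h_left=1, h_right=1, diff=0 [OK], height=2
  node 8: h_left=-1, h_right=2, diff=3 [FAIL (|-1-2|=3 > 1)], height=3
Node 8 violates the condition: |-1 - 2| = 3 > 1.
Result: Not balanced


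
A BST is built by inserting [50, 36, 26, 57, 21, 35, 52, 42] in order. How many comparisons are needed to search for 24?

Search path for 24: 50 -> 36 -> 26 -> 21
Found: False
Comparisons: 4


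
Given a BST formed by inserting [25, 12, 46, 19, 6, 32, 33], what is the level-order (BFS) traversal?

Tree insertion order: [25, 12, 46, 19, 6, 32, 33]
Tree (level-order array): [25, 12, 46, 6, 19, 32, None, None, None, None, None, None, 33]
BFS from the root, enqueuing left then right child of each popped node:
  queue [25] -> pop 25, enqueue [12, 46], visited so far: [25]
  queue [12, 46] -> pop 12, enqueue [6, 19], visited so far: [25, 12]
  queue [46, 6, 19] -> pop 46, enqueue [32], visited so far: [25, 12, 46]
  queue [6, 19, 32] -> pop 6, enqueue [none], visited so far: [25, 12, 46, 6]
  queue [19, 32] -> pop 19, enqueue [none], visited so far: [25, 12, 46, 6, 19]
  queue [32] -> pop 32, enqueue [33], visited so far: [25, 12, 46, 6, 19, 32]
  queue [33] -> pop 33, enqueue [none], visited so far: [25, 12, 46, 6, 19, 32, 33]
Result: [25, 12, 46, 6, 19, 32, 33]


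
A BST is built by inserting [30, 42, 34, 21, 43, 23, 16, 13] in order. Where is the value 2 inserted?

Starting tree (level order): [30, 21, 42, 16, 23, 34, 43, 13]
Insertion path: 30 -> 21 -> 16 -> 13
Result: insert 2 as left child of 13
Final tree (level order): [30, 21, 42, 16, 23, 34, 43, 13, None, None, None, None, None, None, None, 2]


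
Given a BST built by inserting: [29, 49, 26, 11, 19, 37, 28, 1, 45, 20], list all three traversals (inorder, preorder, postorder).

Tree insertion order: [29, 49, 26, 11, 19, 37, 28, 1, 45, 20]
Tree (level-order array): [29, 26, 49, 11, 28, 37, None, 1, 19, None, None, None, 45, None, None, None, 20]
Inorder (L, root, R): [1, 11, 19, 20, 26, 28, 29, 37, 45, 49]
Preorder (root, L, R): [29, 26, 11, 1, 19, 20, 28, 49, 37, 45]
Postorder (L, R, root): [1, 20, 19, 11, 28, 26, 45, 37, 49, 29]


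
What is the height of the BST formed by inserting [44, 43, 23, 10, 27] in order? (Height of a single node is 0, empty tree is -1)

Insertion order: [44, 43, 23, 10, 27]
Tree (level-order array): [44, 43, None, 23, None, 10, 27]
Compute height bottom-up (empty subtree = -1):
  height(10) = 1 + max(-1, -1) = 0
  height(27) = 1 + max(-1, -1) = 0
  height(23) = 1 + max(0, 0) = 1
  height(43) = 1 + max(1, -1) = 2
  height(44) = 1 + max(2, -1) = 3
Height = 3


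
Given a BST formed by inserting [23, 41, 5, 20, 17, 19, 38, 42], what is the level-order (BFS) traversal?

Tree insertion order: [23, 41, 5, 20, 17, 19, 38, 42]
Tree (level-order array): [23, 5, 41, None, 20, 38, 42, 17, None, None, None, None, None, None, 19]
BFS from the root, enqueuing left then right child of each popped node:
  queue [23] -> pop 23, enqueue [5, 41], visited so far: [23]
  queue [5, 41] -> pop 5, enqueue [20], visited so far: [23, 5]
  queue [41, 20] -> pop 41, enqueue [38, 42], visited so far: [23, 5, 41]
  queue [20, 38, 42] -> pop 20, enqueue [17], visited so far: [23, 5, 41, 20]
  queue [38, 42, 17] -> pop 38, enqueue [none], visited so far: [23, 5, 41, 20, 38]
  queue [42, 17] -> pop 42, enqueue [none], visited so far: [23, 5, 41, 20, 38, 42]
  queue [17] -> pop 17, enqueue [19], visited so far: [23, 5, 41, 20, 38, 42, 17]
  queue [19] -> pop 19, enqueue [none], visited so far: [23, 5, 41, 20, 38, 42, 17, 19]
Result: [23, 5, 41, 20, 38, 42, 17, 19]


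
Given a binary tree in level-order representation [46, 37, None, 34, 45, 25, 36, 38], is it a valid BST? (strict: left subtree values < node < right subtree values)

Level-order array: [46, 37, None, 34, 45, 25, 36, 38]
Validate using subtree bounds (lo, hi): at each node, require lo < value < hi,
then recurse left with hi=value and right with lo=value.
Preorder trace (stopping at first violation):
  at node 46 with bounds (-inf, +inf): OK
  at node 37 with bounds (-inf, 46): OK
  at node 34 with bounds (-inf, 37): OK
  at node 25 with bounds (-inf, 34): OK
  at node 36 with bounds (34, 37): OK
  at node 45 with bounds (37, 46): OK
  at node 38 with bounds (37, 45): OK
No violation found at any node.
Result: Valid BST


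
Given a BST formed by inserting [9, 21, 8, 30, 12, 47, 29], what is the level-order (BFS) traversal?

Tree insertion order: [9, 21, 8, 30, 12, 47, 29]
Tree (level-order array): [9, 8, 21, None, None, 12, 30, None, None, 29, 47]
BFS from the root, enqueuing left then right child of each popped node:
  queue [9] -> pop 9, enqueue [8, 21], visited so far: [9]
  queue [8, 21] -> pop 8, enqueue [none], visited so far: [9, 8]
  queue [21] -> pop 21, enqueue [12, 30], visited so far: [9, 8, 21]
  queue [12, 30] -> pop 12, enqueue [none], visited so far: [9, 8, 21, 12]
  queue [30] -> pop 30, enqueue [29, 47], visited so far: [9, 8, 21, 12, 30]
  queue [29, 47] -> pop 29, enqueue [none], visited so far: [9, 8, 21, 12, 30, 29]
  queue [47] -> pop 47, enqueue [none], visited so far: [9, 8, 21, 12, 30, 29, 47]
Result: [9, 8, 21, 12, 30, 29, 47]


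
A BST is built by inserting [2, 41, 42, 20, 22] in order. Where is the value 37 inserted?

Starting tree (level order): [2, None, 41, 20, 42, None, 22]
Insertion path: 2 -> 41 -> 20 -> 22
Result: insert 37 as right child of 22
Final tree (level order): [2, None, 41, 20, 42, None, 22, None, None, None, 37]


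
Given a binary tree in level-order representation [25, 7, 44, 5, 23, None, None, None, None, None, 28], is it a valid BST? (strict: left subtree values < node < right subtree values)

Level-order array: [25, 7, 44, 5, 23, None, None, None, None, None, 28]
Validate using subtree bounds (lo, hi): at each node, require lo < value < hi,
then recurse left with hi=value and right with lo=value.
Preorder trace (stopping at first violation):
  at node 25 with bounds (-inf, +inf): OK
  at node 7 with bounds (-inf, 25): OK
  at node 5 with bounds (-inf, 7): OK
  at node 23 with bounds (7, 25): OK
  at node 28 with bounds (23, 25): VIOLATION
Node 28 violates its bound: not (23 < 28 < 25).
Result: Not a valid BST


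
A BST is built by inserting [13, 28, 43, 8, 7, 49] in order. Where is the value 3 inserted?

Starting tree (level order): [13, 8, 28, 7, None, None, 43, None, None, None, 49]
Insertion path: 13 -> 8 -> 7
Result: insert 3 as left child of 7
Final tree (level order): [13, 8, 28, 7, None, None, 43, 3, None, None, 49]


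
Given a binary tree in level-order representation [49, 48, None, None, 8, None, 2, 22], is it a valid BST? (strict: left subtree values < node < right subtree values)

Level-order array: [49, 48, None, None, 8, None, 2, 22]
Validate using subtree bounds (lo, hi): at each node, require lo < value < hi,
then recurse left with hi=value and right with lo=value.
Preorder trace (stopping at first violation):
  at node 49 with bounds (-inf, +inf): OK
  at node 48 with bounds (-inf, 49): OK
  at node 8 with bounds (48, 49): VIOLATION
Node 8 violates its bound: not (48 < 8 < 49).
Result: Not a valid BST


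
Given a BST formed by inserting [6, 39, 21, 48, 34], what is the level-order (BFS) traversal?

Tree insertion order: [6, 39, 21, 48, 34]
Tree (level-order array): [6, None, 39, 21, 48, None, 34]
BFS from the root, enqueuing left then right child of each popped node:
  queue [6] -> pop 6, enqueue [39], visited so far: [6]
  queue [39] -> pop 39, enqueue [21, 48], visited so far: [6, 39]
  queue [21, 48] -> pop 21, enqueue [34], visited so far: [6, 39, 21]
  queue [48, 34] -> pop 48, enqueue [none], visited so far: [6, 39, 21, 48]
  queue [34] -> pop 34, enqueue [none], visited so far: [6, 39, 21, 48, 34]
Result: [6, 39, 21, 48, 34]


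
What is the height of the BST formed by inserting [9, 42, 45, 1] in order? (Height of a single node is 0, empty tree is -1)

Insertion order: [9, 42, 45, 1]
Tree (level-order array): [9, 1, 42, None, None, None, 45]
Compute height bottom-up (empty subtree = -1):
  height(1) = 1 + max(-1, -1) = 0
  height(45) = 1 + max(-1, -1) = 0
  height(42) = 1 + max(-1, 0) = 1
  height(9) = 1 + max(0, 1) = 2
Height = 2


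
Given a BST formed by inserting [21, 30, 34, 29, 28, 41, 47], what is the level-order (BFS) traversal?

Tree insertion order: [21, 30, 34, 29, 28, 41, 47]
Tree (level-order array): [21, None, 30, 29, 34, 28, None, None, 41, None, None, None, 47]
BFS from the root, enqueuing left then right child of each popped node:
  queue [21] -> pop 21, enqueue [30], visited so far: [21]
  queue [30] -> pop 30, enqueue [29, 34], visited so far: [21, 30]
  queue [29, 34] -> pop 29, enqueue [28], visited so far: [21, 30, 29]
  queue [34, 28] -> pop 34, enqueue [41], visited so far: [21, 30, 29, 34]
  queue [28, 41] -> pop 28, enqueue [none], visited so far: [21, 30, 29, 34, 28]
  queue [41] -> pop 41, enqueue [47], visited so far: [21, 30, 29, 34, 28, 41]
  queue [47] -> pop 47, enqueue [none], visited so far: [21, 30, 29, 34, 28, 41, 47]
Result: [21, 30, 29, 34, 28, 41, 47]


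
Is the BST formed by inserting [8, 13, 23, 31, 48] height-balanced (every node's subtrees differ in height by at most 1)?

Tree (level-order array): [8, None, 13, None, 23, None, 31, None, 48]
Definition: a tree is height-balanced if, at every node, |h(left) - h(right)| <= 1 (empty subtree has height -1).
Bottom-up per-node check:
  node 48: h_left=-1, h_right=-1, diff=0 [OK], height=0
  node 31: h_left=-1, h_right=0, diff=1 [OK], height=1
  node 23: h_left=-1, h_right=1, diff=2 [FAIL (|-1-1|=2 > 1)], height=2
  node 13: h_left=-1, h_right=2, diff=3 [FAIL (|-1-2|=3 > 1)], height=3
  node 8: h_left=-1, h_right=3, diff=4 [FAIL (|-1-3|=4 > 1)], height=4
Node 23 violates the condition: |-1 - 1| = 2 > 1.
Result: Not balanced


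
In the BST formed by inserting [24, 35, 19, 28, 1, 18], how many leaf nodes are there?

Tree built from: [24, 35, 19, 28, 1, 18]
Tree (level-order array): [24, 19, 35, 1, None, 28, None, None, 18]
Rule: A leaf has 0 children.
Per-node child counts:
  node 24: 2 child(ren)
  node 19: 1 child(ren)
  node 1: 1 child(ren)
  node 18: 0 child(ren)
  node 35: 1 child(ren)
  node 28: 0 child(ren)
Matching nodes: [18, 28]
Count of leaf nodes: 2


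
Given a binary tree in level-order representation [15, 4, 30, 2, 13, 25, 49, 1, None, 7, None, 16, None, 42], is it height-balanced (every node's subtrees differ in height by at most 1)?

Tree (level-order array): [15, 4, 30, 2, 13, 25, 49, 1, None, 7, None, 16, None, 42]
Definition: a tree is height-balanced if, at every node, |h(left) - h(right)| <= 1 (empty subtree has height -1).
Bottom-up per-node check:
  node 1: h_left=-1, h_right=-1, diff=0 [OK], height=0
  node 2: h_left=0, h_right=-1, diff=1 [OK], height=1
  node 7: h_left=-1, h_right=-1, diff=0 [OK], height=0
  node 13: h_left=0, h_right=-1, diff=1 [OK], height=1
  node 4: h_left=1, h_right=1, diff=0 [OK], height=2
  node 16: h_left=-1, h_right=-1, diff=0 [OK], height=0
  node 25: h_left=0, h_right=-1, diff=1 [OK], height=1
  node 42: h_left=-1, h_right=-1, diff=0 [OK], height=0
  node 49: h_left=0, h_right=-1, diff=1 [OK], height=1
  node 30: h_left=1, h_right=1, diff=0 [OK], height=2
  node 15: h_left=2, h_right=2, diff=0 [OK], height=3
All nodes satisfy the balance condition.
Result: Balanced


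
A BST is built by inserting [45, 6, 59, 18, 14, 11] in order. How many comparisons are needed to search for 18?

Search path for 18: 45 -> 6 -> 18
Found: True
Comparisons: 3


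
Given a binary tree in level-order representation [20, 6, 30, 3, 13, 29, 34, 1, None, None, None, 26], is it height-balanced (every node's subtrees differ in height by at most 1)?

Tree (level-order array): [20, 6, 30, 3, 13, 29, 34, 1, None, None, None, 26]
Definition: a tree is height-balanced if, at every node, |h(left) - h(right)| <= 1 (empty subtree has height -1).
Bottom-up per-node check:
  node 1: h_left=-1, h_right=-1, diff=0 [OK], height=0
  node 3: h_left=0, h_right=-1, diff=1 [OK], height=1
  node 13: h_left=-1, h_right=-1, diff=0 [OK], height=0
  node 6: h_left=1, h_right=0, diff=1 [OK], height=2
  node 26: h_left=-1, h_right=-1, diff=0 [OK], height=0
  node 29: h_left=0, h_right=-1, diff=1 [OK], height=1
  node 34: h_left=-1, h_right=-1, diff=0 [OK], height=0
  node 30: h_left=1, h_right=0, diff=1 [OK], height=2
  node 20: h_left=2, h_right=2, diff=0 [OK], height=3
All nodes satisfy the balance condition.
Result: Balanced


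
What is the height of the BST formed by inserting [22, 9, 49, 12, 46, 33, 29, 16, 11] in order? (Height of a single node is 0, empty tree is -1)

Insertion order: [22, 9, 49, 12, 46, 33, 29, 16, 11]
Tree (level-order array): [22, 9, 49, None, 12, 46, None, 11, 16, 33, None, None, None, None, None, 29]
Compute height bottom-up (empty subtree = -1):
  height(11) = 1 + max(-1, -1) = 0
  height(16) = 1 + max(-1, -1) = 0
  height(12) = 1 + max(0, 0) = 1
  height(9) = 1 + max(-1, 1) = 2
  height(29) = 1 + max(-1, -1) = 0
  height(33) = 1 + max(0, -1) = 1
  height(46) = 1 + max(1, -1) = 2
  height(49) = 1 + max(2, -1) = 3
  height(22) = 1 + max(2, 3) = 4
Height = 4


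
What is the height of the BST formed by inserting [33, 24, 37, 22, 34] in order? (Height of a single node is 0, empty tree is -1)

Insertion order: [33, 24, 37, 22, 34]
Tree (level-order array): [33, 24, 37, 22, None, 34]
Compute height bottom-up (empty subtree = -1):
  height(22) = 1 + max(-1, -1) = 0
  height(24) = 1 + max(0, -1) = 1
  height(34) = 1 + max(-1, -1) = 0
  height(37) = 1 + max(0, -1) = 1
  height(33) = 1 + max(1, 1) = 2
Height = 2


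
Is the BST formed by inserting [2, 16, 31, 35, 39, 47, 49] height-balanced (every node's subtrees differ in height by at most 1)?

Tree (level-order array): [2, None, 16, None, 31, None, 35, None, 39, None, 47, None, 49]
Definition: a tree is height-balanced if, at every node, |h(left) - h(right)| <= 1 (empty subtree has height -1).
Bottom-up per-node check:
  node 49: h_left=-1, h_right=-1, diff=0 [OK], height=0
  node 47: h_left=-1, h_right=0, diff=1 [OK], height=1
  node 39: h_left=-1, h_right=1, diff=2 [FAIL (|-1-1|=2 > 1)], height=2
  node 35: h_left=-1, h_right=2, diff=3 [FAIL (|-1-2|=3 > 1)], height=3
  node 31: h_left=-1, h_right=3, diff=4 [FAIL (|-1-3|=4 > 1)], height=4
  node 16: h_left=-1, h_right=4, diff=5 [FAIL (|-1-4|=5 > 1)], height=5
  node 2: h_left=-1, h_right=5, diff=6 [FAIL (|-1-5|=6 > 1)], height=6
Node 39 violates the condition: |-1 - 1| = 2 > 1.
Result: Not balanced


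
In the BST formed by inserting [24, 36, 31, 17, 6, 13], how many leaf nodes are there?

Tree built from: [24, 36, 31, 17, 6, 13]
Tree (level-order array): [24, 17, 36, 6, None, 31, None, None, 13]
Rule: A leaf has 0 children.
Per-node child counts:
  node 24: 2 child(ren)
  node 17: 1 child(ren)
  node 6: 1 child(ren)
  node 13: 0 child(ren)
  node 36: 1 child(ren)
  node 31: 0 child(ren)
Matching nodes: [13, 31]
Count of leaf nodes: 2


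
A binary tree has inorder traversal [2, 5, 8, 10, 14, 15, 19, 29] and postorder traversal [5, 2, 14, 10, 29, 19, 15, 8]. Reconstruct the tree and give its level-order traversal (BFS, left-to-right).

Inorder:   [2, 5, 8, 10, 14, 15, 19, 29]
Postorder: [5, 2, 14, 10, 29, 19, 15, 8]
Algorithm: postorder visits root last, so walk postorder right-to-left;
each value is the root of the current inorder slice — split it at that
value, recurse on the right subtree first, then the left.
Recursive splits:
  root=8; inorder splits into left=[2, 5], right=[10, 14, 15, 19, 29]
  root=15; inorder splits into left=[10, 14], right=[19, 29]
  root=19; inorder splits into left=[], right=[29]
  root=29; inorder splits into left=[], right=[]
  root=10; inorder splits into left=[], right=[14]
  root=14; inorder splits into left=[], right=[]
  root=2; inorder splits into left=[], right=[5]
  root=5; inorder splits into left=[], right=[]
Reconstructed level-order: [8, 2, 15, 5, 10, 19, 14, 29]


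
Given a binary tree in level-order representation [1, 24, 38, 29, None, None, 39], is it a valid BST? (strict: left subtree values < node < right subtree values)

Level-order array: [1, 24, 38, 29, None, None, 39]
Validate using subtree bounds (lo, hi): at each node, require lo < value < hi,
then recurse left with hi=value and right with lo=value.
Preorder trace (stopping at first violation):
  at node 1 with bounds (-inf, +inf): OK
  at node 24 with bounds (-inf, 1): VIOLATION
Node 24 violates its bound: not (-inf < 24 < 1).
Result: Not a valid BST


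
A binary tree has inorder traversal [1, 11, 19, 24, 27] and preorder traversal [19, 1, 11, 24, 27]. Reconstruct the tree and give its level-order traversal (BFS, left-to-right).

Inorder:  [1, 11, 19, 24, 27]
Preorder: [19, 1, 11, 24, 27]
Algorithm: preorder visits root first, so consume preorder in order;
for each root, split the current inorder slice at that value into
left-subtree inorder and right-subtree inorder, then recurse.
Recursive splits:
  root=19; inorder splits into left=[1, 11], right=[24, 27]
  root=1; inorder splits into left=[], right=[11]
  root=11; inorder splits into left=[], right=[]
  root=24; inorder splits into left=[], right=[27]
  root=27; inorder splits into left=[], right=[]
Reconstructed level-order: [19, 1, 24, 11, 27]


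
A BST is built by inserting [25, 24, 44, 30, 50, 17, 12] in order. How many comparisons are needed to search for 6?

Search path for 6: 25 -> 24 -> 17 -> 12
Found: False
Comparisons: 4


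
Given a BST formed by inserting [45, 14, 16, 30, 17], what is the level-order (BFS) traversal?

Tree insertion order: [45, 14, 16, 30, 17]
Tree (level-order array): [45, 14, None, None, 16, None, 30, 17]
BFS from the root, enqueuing left then right child of each popped node:
  queue [45] -> pop 45, enqueue [14], visited so far: [45]
  queue [14] -> pop 14, enqueue [16], visited so far: [45, 14]
  queue [16] -> pop 16, enqueue [30], visited so far: [45, 14, 16]
  queue [30] -> pop 30, enqueue [17], visited so far: [45, 14, 16, 30]
  queue [17] -> pop 17, enqueue [none], visited so far: [45, 14, 16, 30, 17]
Result: [45, 14, 16, 30, 17]
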